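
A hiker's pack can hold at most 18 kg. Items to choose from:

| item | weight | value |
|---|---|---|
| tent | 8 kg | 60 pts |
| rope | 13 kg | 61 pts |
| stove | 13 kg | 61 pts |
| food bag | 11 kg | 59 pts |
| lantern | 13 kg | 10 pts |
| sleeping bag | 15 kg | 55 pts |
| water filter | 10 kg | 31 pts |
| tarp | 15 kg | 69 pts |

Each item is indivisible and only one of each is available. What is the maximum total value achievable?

This is a 0/1 knapsack; check combinations near the capacity.
- tent+water filter: weight 8+10=18, value 60+31=91
- tarp: weight 15, value 69
- rope: weight 13, value 61
Best: 91 pts.

91 pts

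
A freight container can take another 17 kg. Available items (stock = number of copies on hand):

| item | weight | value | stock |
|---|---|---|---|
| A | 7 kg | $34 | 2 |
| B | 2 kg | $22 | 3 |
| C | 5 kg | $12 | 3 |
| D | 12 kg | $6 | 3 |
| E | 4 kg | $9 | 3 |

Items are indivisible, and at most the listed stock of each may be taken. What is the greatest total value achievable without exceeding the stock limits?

Best selections within weight 17 and stock limits:
- 1×A + 3×B + 1×E: weight 17, value 109
- 1×A + 3×B: weight 13, value 100
- 3×B + 2×C: weight 16, value 90
- 1×A + 2×B + 1×C: weight 16, value 90
Best: $109.

$109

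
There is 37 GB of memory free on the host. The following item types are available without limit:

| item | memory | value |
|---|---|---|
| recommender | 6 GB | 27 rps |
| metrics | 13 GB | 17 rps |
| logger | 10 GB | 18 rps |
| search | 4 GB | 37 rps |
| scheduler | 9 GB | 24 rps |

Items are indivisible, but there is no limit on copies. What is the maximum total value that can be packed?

333 rps

Best value-per-unit is search at 37/4, and filling with it alone uses memory 9×4=36. No mix of the others beats 9×37 = 333.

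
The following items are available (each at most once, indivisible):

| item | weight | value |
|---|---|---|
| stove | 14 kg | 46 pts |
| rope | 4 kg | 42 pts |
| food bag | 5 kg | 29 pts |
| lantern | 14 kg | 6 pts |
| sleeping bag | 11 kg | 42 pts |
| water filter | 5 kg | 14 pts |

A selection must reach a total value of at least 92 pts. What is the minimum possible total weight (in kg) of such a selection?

20

Subsets with value ≥ 92, sorted by total weight:
- rope+food bag+sleeping bag: weight 20, value 113
- rope+sleeping bag+water filter: weight 20, value 98
- stove+rope+food bag: weight 23, value 117
- stove+rope+water filter: weight 23, value 102
Minimum weight: 20 kg.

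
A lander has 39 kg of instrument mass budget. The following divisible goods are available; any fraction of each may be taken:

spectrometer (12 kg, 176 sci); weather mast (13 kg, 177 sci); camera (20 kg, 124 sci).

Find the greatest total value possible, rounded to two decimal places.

439.80

Take in order of value per unit:
- spectrometer (176/12 per unit): all 12 → value 176, running total 176.00
- weather mast (177/13 per unit): all 13 → value 177, running total 353.00
- camera (124/20 per unit): 14 of 20 → value 14×124/20 = 86.8000, running total 439.80
Total 439.80.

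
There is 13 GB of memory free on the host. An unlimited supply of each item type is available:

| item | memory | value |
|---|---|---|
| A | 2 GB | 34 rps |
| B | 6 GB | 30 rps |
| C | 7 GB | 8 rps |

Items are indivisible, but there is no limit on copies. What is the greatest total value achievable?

204 rps

Best value-per-unit is A at 34/2, and filling with it alone uses memory 6×2=12. No mix of the others beats 6×34 = 204.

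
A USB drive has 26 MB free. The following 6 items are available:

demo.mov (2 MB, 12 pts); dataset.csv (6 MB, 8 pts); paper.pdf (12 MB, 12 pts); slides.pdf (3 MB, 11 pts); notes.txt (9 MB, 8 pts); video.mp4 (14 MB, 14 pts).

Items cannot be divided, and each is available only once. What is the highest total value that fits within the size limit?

Check high-value combinations within 26 MB:
- demo.mov+dataset.csv+slides.pdf+video.mp4: size 2+6+3+14=25, value 12+8+11+14=45
- demo.mov+dataset.csv+paper.pdf+slides.pdf: size 2+6+12+3=23, value 12+8+12+11=43
- demo.mov+paper.pdf+slides.pdf+notes.txt: size 2+12+3+9=26, value 12+12+11+8=43
- demo.mov+dataset.csv+slides.pdf+notes.txt: size 2+6+3+9=20, value 12+8+11+8=39
Best: 45 pts.

45 pts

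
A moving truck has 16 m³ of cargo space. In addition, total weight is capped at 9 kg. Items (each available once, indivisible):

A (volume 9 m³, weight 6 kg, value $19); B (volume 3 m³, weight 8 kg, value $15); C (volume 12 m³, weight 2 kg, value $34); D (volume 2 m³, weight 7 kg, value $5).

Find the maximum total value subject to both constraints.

$39

Feasible sets respecting both limits:
- C+D: volume 14, weight 9, value 39
- C: volume 12, weight 2, value 34
- A: volume 9, weight 6, value 19
- B: volume 3, weight 8, value 15
Best: $39.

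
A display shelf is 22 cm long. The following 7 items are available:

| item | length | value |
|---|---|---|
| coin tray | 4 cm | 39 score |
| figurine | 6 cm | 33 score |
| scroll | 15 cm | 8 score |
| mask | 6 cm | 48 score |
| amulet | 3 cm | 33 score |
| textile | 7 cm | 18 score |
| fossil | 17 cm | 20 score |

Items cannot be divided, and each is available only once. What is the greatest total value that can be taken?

153 score

This is a 0/1 knapsack; check combinations near the capacity.
- coin tray+figurine+mask+amulet: length 4+6+6+3=19, value 39+33+48+33=153
- coin tray+mask+amulet+textile: length 4+6+3+7=20, value 39+48+33+18=138
- figurine+mask+amulet+textile: length 6+6+3+7=22, value 33+48+33+18=132
- coin tray+figurine+amulet+textile: length 4+6+3+7=20, value 39+33+33+18=123
- coin tray+mask+amulet: length 4+6+3=13, value 39+48+33=120
Best: 153 score.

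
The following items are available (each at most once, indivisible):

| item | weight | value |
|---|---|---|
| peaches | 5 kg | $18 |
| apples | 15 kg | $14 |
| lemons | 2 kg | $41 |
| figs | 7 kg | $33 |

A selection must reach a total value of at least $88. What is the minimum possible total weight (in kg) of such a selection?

Subsets with value ≥ 88, sorted by total weight:
- peaches+lemons+figs: weight 14, value 92
- apples+lemons+figs: weight 24, value 88
- peaches+apples+lemons+figs: weight 29, value 106
Minimum weight: 14 kg.

14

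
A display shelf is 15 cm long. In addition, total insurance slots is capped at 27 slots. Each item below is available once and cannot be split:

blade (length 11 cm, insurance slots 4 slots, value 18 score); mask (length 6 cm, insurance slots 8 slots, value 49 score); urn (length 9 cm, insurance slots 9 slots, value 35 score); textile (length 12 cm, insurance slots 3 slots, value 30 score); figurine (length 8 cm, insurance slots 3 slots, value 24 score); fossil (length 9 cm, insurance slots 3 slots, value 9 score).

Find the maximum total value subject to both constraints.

Feasible sets respecting both limits:
- mask+urn: length 15, insurance slots 17, value 84
- mask+figurine: length 14, insurance slots 11, value 73
- mask+fossil: length 15, insurance slots 11, value 58
- mask: length 6, insurance slots 8, value 49
Best: 84 score.

84 score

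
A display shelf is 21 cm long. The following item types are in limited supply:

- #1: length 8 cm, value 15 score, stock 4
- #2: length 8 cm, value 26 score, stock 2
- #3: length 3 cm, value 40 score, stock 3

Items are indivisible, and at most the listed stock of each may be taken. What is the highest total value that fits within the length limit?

Best selections within length 21 and stock limits:
- 1×#2 + 3×#3: length 17, value 146
- 1×#1 + 3×#3: length 17, value 135
- 3×#3: length 9, value 120
Best: 146 score.

146 score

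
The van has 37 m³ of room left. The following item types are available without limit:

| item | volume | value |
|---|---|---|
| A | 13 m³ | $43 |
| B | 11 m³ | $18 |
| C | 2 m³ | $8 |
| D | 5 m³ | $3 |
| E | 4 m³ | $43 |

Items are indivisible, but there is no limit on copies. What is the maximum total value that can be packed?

Best value-per-unit is E at 43/4, and filling with it alone uses volume 9×4=36. No mix of the others beats 9×43 = 387.

$387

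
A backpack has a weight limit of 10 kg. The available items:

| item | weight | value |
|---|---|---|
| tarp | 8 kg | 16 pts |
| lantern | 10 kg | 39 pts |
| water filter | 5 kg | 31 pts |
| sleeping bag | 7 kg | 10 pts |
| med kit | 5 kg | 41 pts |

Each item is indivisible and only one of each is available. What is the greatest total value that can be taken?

Check high-value combinations within 10 kg:
- water filter+med kit: weight 5+5=10, value 31+41=72
- med kit: weight 5, value 41
- lantern: weight 10, value 39
- water filter: weight 5, value 31
Best: 72 pts.

72 pts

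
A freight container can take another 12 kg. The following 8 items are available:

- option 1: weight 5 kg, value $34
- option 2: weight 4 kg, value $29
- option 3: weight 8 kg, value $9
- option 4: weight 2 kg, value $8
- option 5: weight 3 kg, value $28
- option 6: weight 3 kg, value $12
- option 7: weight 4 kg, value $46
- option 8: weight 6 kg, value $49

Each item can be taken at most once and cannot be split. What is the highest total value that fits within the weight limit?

$108

Check high-value combinations within 12 kg:
- option 1+option 5+option 7: weight 5+3+4=12, value 34+28+46=108
- option 2+option 5+option 7: weight 4+3+4=11, value 29+28+46=103
- option 4+option 7+option 8: weight 2+4+6=12, value 8+46+49=103
Best: $108.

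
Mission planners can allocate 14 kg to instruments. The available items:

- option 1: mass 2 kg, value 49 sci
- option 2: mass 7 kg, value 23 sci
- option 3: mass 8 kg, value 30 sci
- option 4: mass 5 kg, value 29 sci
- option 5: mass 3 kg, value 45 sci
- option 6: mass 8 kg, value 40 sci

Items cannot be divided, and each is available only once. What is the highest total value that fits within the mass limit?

134 sci

Check high-value combinations within 14 kg:
- option 1+option 5+option 6: mass 2+3+8=13, value 49+45+40=134
- option 1+option 3+option 5: mass 2+8+3=13, value 49+30+45=124
- option 1+option 4+option 5: mass 2+5+3=10, value 49+29+45=123
- option 1+option 2+option 5: mass 2+7+3=12, value 49+23+45=117
Best: 134 sci.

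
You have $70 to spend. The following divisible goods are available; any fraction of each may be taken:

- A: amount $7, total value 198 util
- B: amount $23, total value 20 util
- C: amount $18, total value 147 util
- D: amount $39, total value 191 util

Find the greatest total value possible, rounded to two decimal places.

Take in order of value per unit:
- A (198/7 per unit): all 7 → value 198, running total 198.00
- C (147/18 per unit): all 18 → value 147, running total 345.00
- D (191/39 per unit): all 39 → value 191, running total 536.00
- B (20/23 per unit): 6 of 23 → value 6×20/23 = 5.2174, running total 541.22
Total 541.22.

541.22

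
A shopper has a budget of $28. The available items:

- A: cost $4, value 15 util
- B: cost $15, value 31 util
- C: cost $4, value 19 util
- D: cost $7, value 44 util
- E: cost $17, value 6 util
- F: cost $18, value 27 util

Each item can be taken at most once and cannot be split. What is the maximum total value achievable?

Check high-value combinations within $28:
- B+C+D: cost 15+4+7=26, value 31+19+44=94
- A+B+D: cost 4+15+7=26, value 15+31+44=90
- A+C+D: cost 4+4+7=15, value 15+19+44=78
- B+D: cost 15+7=22, value 31+44=75
- D+F: cost 7+18=25, value 44+27=71
Best: 94 util.

94 util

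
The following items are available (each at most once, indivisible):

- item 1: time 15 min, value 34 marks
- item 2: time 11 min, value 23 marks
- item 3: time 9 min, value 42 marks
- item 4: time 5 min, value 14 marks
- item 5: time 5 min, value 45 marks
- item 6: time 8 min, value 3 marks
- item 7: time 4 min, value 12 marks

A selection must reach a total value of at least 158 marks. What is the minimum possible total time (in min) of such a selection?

Subsets with value ≥ 158, sorted by total time:
- item 1+item 2+item 3+item 4+item 5: time 45, value 158
- item 1+item 2+item 3+item 4+item 5+item 7: time 49, value 170
Minimum time: 45 min.

45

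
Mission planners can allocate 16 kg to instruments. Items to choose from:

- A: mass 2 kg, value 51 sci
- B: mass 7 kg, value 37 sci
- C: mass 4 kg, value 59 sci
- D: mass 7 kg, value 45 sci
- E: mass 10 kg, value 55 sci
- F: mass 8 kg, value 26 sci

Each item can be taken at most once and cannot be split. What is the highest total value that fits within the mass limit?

165 sci

This is a 0/1 knapsack; check combinations near the capacity.
- A+C+E: mass 2+4+10=16, value 51+59+55=165
- A+C+D: mass 2+4+7=13, value 51+59+45=155
- A+B+C: mass 2+7+4=13, value 51+37+59=147
- A+C+F: mass 2+4+8=14, value 51+59+26=136
- A+B+D: mass 2+7+7=16, value 51+37+45=133
Best: 165 sci.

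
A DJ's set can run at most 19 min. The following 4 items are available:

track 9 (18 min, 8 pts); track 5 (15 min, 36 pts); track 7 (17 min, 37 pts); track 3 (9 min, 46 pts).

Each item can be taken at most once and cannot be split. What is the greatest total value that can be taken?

46 pts

Check high-value combinations within 19 min:
- track 3: duration 9, value 46
- track 7: duration 17, value 37
- track 5: duration 15, value 36
Best: 46 pts.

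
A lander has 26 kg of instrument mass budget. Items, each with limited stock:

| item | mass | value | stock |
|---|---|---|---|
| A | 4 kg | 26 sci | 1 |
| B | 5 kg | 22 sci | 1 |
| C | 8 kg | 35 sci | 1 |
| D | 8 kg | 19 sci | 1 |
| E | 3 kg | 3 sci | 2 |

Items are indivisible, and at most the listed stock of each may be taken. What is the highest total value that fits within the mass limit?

102 sci

Top feasible selections:
- 1×A + 1×B + 1×C + 1×D: mass 25, value 102
- 1×A + 1×B + 1×C + 2×E: mass 23, value 89
- 1×A + 1×B + 1×C + 1×E: mass 20, value 86
- 1×A + 1×C + 1×D + 2×E: mass 26, value 86
Best: 102 sci.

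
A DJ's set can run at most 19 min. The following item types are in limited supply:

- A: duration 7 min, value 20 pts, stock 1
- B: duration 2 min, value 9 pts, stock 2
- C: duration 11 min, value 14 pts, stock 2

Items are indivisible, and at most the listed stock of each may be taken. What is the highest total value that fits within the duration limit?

Best selections within duration 19 and stock limits:
- 1×A + 2×B: duration 11, value 38
- 1×A + 1×C: duration 18, value 34
- 2×B + 1×C: duration 15, value 32
- 1×A + 1×B: duration 9, value 29
Best: 38 pts.

38 pts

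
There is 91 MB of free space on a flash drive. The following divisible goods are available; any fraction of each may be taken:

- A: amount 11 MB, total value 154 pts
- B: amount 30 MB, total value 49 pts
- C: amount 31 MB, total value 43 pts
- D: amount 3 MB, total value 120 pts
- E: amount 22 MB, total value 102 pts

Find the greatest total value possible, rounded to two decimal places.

Take in order of value per unit:
- D (120/3 per unit): all 3 → value 120, running total 120.00
- A (154/11 per unit): all 11 → value 154, running total 274.00
- E (102/22 per unit): all 22 → value 102, running total 376.00
- B (49/30 per unit): all 30 → value 49, running total 425.00
- C (43/31 per unit): 25 of 31 → value 25×43/31 = 34.6774, running total 459.68
Total 459.68.

459.68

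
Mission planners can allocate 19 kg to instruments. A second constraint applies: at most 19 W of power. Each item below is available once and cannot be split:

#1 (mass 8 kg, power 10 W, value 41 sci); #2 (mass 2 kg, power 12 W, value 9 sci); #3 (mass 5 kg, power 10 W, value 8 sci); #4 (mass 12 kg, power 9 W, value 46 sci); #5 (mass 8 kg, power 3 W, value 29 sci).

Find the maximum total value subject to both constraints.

70 sci

Feasible sets respecting both limits:
- #1+#5: mass 16, power 13, value 70
- #3+#4: mass 17, power 19, value 54
- #4: mass 12, power 9, value 46
- #1: mass 8, power 10, value 41
Best: 70 sci.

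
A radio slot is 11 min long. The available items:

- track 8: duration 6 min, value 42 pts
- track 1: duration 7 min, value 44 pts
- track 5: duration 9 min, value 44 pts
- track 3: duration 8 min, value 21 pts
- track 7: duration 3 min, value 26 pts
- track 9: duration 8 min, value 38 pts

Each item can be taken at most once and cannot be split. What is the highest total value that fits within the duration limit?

This is a 0/1 knapsack; check combinations near the capacity.
- track 1+track 7: duration 7+3=10, value 44+26=70
- track 8+track 7: duration 6+3=9, value 42+26=68
- track 7+track 9: duration 3+8=11, value 26+38=64
- track 3+track 7: duration 8+3=11, value 21+26=47
- track 1: duration 7, value 44
Best: 70 pts.

70 pts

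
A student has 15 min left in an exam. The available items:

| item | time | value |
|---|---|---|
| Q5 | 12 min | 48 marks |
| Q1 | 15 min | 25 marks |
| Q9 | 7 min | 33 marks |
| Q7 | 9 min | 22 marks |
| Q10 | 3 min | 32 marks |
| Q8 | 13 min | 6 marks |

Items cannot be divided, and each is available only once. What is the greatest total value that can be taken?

Check high-value combinations within 15 min:
- Q5+Q10: time 12+3=15, value 48+32=80
- Q9+Q10: time 7+3=10, value 33+32=65
- Q7+Q10: time 9+3=12, value 22+32=54
- Q5: time 12, value 48
- Q9: time 7, value 33
Best: 80 marks.

80 marks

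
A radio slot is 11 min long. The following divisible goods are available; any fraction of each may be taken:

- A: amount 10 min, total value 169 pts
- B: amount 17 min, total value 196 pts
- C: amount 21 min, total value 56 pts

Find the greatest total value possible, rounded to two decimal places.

180.53

Take in order of value per unit:
- A (169/10 per unit): all 10 → value 169, running total 169.00
- B (196/17 per unit): 1 of 17 → value 1×196/17 = 11.5294, running total 180.53
Total 180.53.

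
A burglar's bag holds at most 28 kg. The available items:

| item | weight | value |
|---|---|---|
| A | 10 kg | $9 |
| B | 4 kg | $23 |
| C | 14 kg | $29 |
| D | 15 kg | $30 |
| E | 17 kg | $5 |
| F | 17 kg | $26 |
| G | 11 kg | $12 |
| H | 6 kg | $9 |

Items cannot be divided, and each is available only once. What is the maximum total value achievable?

Check high-value combinations within 28 kg:
- B+D+H: weight 4+15+6=25, value 23+30+9=62
- B+C+H: weight 4+14+6=24, value 23+29+9=61
- A+B+C: weight 10+4+14=28, value 9+23+29=61
- B+F+H: weight 4+17+6=27, value 23+26+9=58
- B+D: weight 4+15=19, value 23+30=53
Best: $62.

$62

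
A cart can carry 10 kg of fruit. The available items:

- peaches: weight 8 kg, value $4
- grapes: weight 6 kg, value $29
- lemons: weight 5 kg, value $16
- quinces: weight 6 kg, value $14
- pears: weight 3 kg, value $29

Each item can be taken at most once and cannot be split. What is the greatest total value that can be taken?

This is a 0/1 knapsack; check combinations near the capacity.
- grapes+pears: weight 6+3=9, value 29+29=58
- lemons+pears: weight 5+3=8, value 16+29=45
- quinces+pears: weight 6+3=9, value 14+29=43
- pears: weight 3, value 29
Best: $58.

$58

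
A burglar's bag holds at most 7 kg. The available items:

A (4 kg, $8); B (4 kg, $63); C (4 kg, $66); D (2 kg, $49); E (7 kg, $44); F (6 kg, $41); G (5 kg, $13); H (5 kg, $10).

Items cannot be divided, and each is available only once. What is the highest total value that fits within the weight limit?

Check high-value combinations within 7 kg:
- C+D: weight 4+2=6, value 66+49=115
- B+D: weight 4+2=6, value 63+49=112
- C: weight 4, value 66
- B: weight 4, value 63
- D+G: weight 2+5=7, value 49+13=62
Best: $115.

$115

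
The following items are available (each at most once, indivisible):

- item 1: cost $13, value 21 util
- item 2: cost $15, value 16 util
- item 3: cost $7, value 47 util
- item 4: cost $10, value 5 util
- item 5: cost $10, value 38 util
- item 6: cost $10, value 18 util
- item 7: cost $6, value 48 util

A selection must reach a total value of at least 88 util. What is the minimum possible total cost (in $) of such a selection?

Subsets with value ≥ 88, sorted by total cost:
- item 3+item 7: cost 13, value 95
- item 3+item 5+item 7: cost 23, value 133
- item 3+item 6+item 7: cost 23, value 113
- item 3+item 4+item 7: cost 23, value 100
Minimum cost: 13 $.

13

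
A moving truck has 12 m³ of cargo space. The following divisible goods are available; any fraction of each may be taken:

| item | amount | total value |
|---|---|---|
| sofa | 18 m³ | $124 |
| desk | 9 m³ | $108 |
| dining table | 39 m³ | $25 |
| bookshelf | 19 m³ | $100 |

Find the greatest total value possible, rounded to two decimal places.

128.67

Take in order of value per unit:
- desk (108/9 per unit): all 9 → value 108, running total 108.00
- sofa (124/18 per unit): 3 of 18 → value 3×124/18 = 20.6667, running total 128.67
Total 128.67.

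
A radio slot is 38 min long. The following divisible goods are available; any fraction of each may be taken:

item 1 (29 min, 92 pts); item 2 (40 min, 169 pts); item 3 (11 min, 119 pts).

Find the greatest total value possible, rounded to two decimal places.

233.08

Take in order of value per unit:
- item 3 (119/11 per unit): all 11 → value 119, running total 119.00
- item 2 (169/40 per unit): 27 of 40 → value 27×169/40 = 114.0750, running total 233.08
Total 233.08.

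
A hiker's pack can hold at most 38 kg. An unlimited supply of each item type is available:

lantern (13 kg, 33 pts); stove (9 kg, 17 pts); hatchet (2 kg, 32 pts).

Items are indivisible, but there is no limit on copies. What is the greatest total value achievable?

Best value-per-unit is hatchet at 32/2, and filling with it alone uses weight 19×2=38. No mix of the others beats 19×32 = 608.

608 pts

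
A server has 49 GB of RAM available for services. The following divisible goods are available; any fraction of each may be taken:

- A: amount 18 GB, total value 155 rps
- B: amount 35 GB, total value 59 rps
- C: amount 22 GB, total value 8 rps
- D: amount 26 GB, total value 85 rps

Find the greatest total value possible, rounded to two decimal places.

Take in order of value per unit:
- A (155/18 per unit): all 18 → value 155, running total 155.00
- D (85/26 per unit): all 26 → value 85, running total 240.00
- B (59/35 per unit): 5 of 35 → value 5×59/35 = 8.4286, running total 248.43
Total 248.43.

248.43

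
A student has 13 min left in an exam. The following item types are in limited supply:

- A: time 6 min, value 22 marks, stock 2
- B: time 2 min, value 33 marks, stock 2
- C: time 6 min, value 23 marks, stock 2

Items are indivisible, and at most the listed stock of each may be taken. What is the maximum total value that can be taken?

89 marks

Top feasible selections:
- 2×B + 1×C: time 10, value 89
- 1×A + 2×B: time 10, value 88
- 2×B: time 4, value 66
Best: 89 marks.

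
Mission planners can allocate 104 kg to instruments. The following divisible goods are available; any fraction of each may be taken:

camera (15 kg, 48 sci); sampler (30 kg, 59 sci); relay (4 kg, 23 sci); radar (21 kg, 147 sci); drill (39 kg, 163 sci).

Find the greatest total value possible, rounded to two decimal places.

Take in order of value per unit:
- radar (147/21 per unit): all 21 → value 147, running total 147.00
- relay (23/4 per unit): all 4 → value 23, running total 170.00
- drill (163/39 per unit): all 39 → value 163, running total 333.00
- camera (48/15 per unit): all 15 → value 48, running total 381.00
- sampler (59/30 per unit): 25 of 30 → value 25×59/30 = 49.1667, running total 430.17
Total 430.17.

430.17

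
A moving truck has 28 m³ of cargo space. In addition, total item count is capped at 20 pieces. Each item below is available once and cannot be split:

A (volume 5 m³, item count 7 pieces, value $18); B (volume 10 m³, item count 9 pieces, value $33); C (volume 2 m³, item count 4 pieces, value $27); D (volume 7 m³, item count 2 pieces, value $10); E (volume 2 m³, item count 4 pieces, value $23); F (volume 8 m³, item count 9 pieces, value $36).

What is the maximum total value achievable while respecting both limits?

Feasible sets respecting both limits:
- C+D+E+F: volume 19, item count 19, value 96
- B+C+D+E: volume 21, item count 19, value 93
- C+E+F: volume 12, item count 17, value 86
Best: $96.

$96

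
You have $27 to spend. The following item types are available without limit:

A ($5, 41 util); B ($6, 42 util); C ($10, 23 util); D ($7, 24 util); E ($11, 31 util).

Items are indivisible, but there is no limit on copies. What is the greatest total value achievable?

Best value-per-unit is A at 41/5; filling with it alone gives 5×41 = 205.
Optimal mix: 3×A + 2×B → cost 27, value 207.

207 util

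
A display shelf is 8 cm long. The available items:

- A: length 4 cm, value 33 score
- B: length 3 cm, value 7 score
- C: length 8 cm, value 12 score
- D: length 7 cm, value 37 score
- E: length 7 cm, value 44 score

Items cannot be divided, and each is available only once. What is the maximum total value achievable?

44 score

Check high-value combinations within 8 cm:
- E: length 7, value 44
- A+B: length 4+3=7, value 33+7=40
- D: length 7, value 37
- A: length 4, value 33
- C: length 8, value 12
Best: 44 score.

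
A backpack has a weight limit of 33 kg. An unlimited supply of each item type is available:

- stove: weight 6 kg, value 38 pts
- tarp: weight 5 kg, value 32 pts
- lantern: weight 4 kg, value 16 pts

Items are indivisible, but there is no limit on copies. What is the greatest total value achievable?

Best value-per-unit is tarp at 32/5; filling with it alone gives 6×32 = 192.
Optimal mix: 3×stove + 3×tarp → weight 33, value 210.

210 pts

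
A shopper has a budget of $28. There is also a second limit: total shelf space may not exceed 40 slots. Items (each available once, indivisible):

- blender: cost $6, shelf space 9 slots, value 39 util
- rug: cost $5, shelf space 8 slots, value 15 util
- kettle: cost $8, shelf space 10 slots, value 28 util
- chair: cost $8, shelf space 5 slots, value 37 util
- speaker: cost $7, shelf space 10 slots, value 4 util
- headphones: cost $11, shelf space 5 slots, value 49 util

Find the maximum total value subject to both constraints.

Feasible sets respecting both limits:
- blender+chair+headphones: cost 25, shelf space 19, value 125
- blender+rug+kettle+chair: cost 27, shelf space 32, value 119
- blender+kettle+headphones: cost 25, shelf space 24, value 116
- kettle+chair+headphones: cost 27, shelf space 20, value 114
Best: 125 util.

125 util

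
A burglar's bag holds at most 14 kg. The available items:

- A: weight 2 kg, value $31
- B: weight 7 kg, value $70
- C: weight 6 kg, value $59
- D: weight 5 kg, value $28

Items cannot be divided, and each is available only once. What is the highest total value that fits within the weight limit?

$129

This is a 0/1 knapsack; check combinations near the capacity.
- B+C: weight 7+6=13, value 70+59=129
- A+B+D: weight 2+7+5=14, value 31+70+28=129
- A+C+D: weight 2+6+5=13, value 31+59+28=118
Best: $129.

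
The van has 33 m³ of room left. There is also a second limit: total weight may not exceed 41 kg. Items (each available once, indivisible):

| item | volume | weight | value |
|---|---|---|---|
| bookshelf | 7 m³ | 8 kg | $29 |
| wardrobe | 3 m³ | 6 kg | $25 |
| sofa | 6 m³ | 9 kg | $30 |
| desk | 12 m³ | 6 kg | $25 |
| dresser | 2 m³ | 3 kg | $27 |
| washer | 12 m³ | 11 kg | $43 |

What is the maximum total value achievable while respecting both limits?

$154

Feasible sets respecting both limits:
- bookshelf+wardrobe+sofa+dresser+washer: volume 30, weight 37, value 154
- bookshelf+wardrobe+sofa+desk+dresser: volume 30, weight 32, value 136
- bookshelf+sofa+dresser+washer: volume 27, weight 31, value 129
Best: $154.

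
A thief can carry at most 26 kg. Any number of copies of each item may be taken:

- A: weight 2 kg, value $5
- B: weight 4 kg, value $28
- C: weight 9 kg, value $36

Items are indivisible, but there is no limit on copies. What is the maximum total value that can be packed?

$173

Best value-per-unit is B at 28/4; filling with it alone gives 6×28 = 168.
Optimal mix: 1×A + 6×B → weight 26, value 173.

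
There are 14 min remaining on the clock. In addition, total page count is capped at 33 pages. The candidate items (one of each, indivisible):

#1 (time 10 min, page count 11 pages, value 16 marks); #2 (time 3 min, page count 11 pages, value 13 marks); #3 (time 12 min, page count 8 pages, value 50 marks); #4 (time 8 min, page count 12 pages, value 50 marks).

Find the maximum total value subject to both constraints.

63 marks

Feasible sets respecting both limits:
- #2+#4: time 11, page count 23, value 63
- #3: time 12, page count 8, value 50
- #4: time 8, page count 12, value 50
- #1+#2: time 13, page count 22, value 29
Best: 63 marks.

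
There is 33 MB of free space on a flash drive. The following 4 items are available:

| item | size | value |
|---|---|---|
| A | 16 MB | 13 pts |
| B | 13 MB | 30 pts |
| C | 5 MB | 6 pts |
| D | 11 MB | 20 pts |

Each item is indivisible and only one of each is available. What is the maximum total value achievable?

Check high-value combinations within 33 MB:
- B+C+D: size 13+5+11=29, value 30+6+20=56
- B+D: size 13+11=24, value 30+20=50
- A+B: size 16+13=29, value 13+30=43
- A+C+D: size 16+5+11=32, value 13+6+20=39
- B+C: size 13+5=18, value 30+6=36
Best: 56 pts.

56 pts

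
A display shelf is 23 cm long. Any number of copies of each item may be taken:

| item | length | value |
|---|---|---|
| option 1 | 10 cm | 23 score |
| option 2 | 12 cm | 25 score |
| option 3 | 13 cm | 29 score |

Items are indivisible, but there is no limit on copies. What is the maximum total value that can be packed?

Best value-per-unit is option 1 at 23/10; filling with it alone gives 2×23 = 46.
Optimal mix: 1×option 1 + 1×option 3 → length 23, value 52.

52 score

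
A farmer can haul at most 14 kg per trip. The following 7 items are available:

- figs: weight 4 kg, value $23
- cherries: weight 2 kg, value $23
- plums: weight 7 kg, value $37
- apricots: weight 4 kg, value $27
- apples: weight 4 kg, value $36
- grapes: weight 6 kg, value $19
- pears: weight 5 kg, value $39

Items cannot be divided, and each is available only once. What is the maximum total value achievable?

Check high-value combinations within 14 kg:
- figs+cherries+apricots+apples: weight 4+2+4+4=14, value 23+23+27+36=109
- apricots+apples+pears: weight 4+4+5=13, value 27+36+39=102
- cherries+plums+pears: weight 2+7+5=14, value 23+37+39=99
- cherries+apples+pears: weight 2+4+5=11, value 23+36+39=98
- figs+apples+pears: weight 4+4+5=13, value 23+36+39=98
Best: $109.

$109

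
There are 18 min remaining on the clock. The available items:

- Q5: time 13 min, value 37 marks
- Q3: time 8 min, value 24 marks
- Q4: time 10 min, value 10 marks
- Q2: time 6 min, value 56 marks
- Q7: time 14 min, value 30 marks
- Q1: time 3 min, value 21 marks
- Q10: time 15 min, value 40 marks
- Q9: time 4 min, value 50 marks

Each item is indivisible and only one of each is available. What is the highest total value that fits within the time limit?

Check high-value combinations within 18 min:
- Q3+Q2+Q9: time 8+6+4=18, value 24+56+50=130
- Q2+Q1+Q9: time 6+3+4=13, value 56+21+50=127
- Q2+Q9: time 6+4=10, value 56+50=106
- Q3+Q2+Q1: time 8+6+3=17, value 24+56+21=101
- Q3+Q1+Q9: time 8+3+4=15, value 24+21+50=95
Best: 130 marks.

130 marks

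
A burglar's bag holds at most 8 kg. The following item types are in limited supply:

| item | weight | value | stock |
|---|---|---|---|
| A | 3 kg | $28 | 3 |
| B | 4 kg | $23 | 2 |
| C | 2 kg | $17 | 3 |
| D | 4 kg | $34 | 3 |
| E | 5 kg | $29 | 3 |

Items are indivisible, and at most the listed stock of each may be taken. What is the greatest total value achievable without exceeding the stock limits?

$73

Best selections within weight 8 and stock limits:
- 2×A + 1×C: weight 8, value 73
- 2×D: weight 8, value 68
- 2×C + 1×D: weight 8, value 68
Best: $73.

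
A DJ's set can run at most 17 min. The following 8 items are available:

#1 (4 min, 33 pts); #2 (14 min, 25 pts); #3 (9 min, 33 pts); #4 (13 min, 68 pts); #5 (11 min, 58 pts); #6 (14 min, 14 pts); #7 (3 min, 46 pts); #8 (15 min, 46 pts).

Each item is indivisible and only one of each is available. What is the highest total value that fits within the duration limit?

114 pts

This is a 0/1 knapsack; check combinations near the capacity.
- #4+#7: duration 13+3=16, value 68+46=114
- #1+#3+#7: duration 4+9+3=16, value 33+33+46=112
- #5+#7: duration 11+3=14, value 58+46=104
- #1+#4: duration 4+13=17, value 33+68=101
- #1+#5: duration 4+11=15, value 33+58=91
Best: 114 pts.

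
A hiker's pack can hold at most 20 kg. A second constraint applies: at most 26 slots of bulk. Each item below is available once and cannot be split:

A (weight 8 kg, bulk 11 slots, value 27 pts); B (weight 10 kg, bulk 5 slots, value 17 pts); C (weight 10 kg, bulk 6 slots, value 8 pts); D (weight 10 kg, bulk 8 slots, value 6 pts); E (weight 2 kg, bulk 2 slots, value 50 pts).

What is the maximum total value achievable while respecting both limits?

94 pts

Feasible sets respecting both limits:
- A+B+E: weight 20, bulk 18, value 94
- A+C+E: weight 20, bulk 19, value 85
- A+D+E: weight 20, bulk 21, value 83
- A+E: weight 10, bulk 13, value 77
Best: 94 pts.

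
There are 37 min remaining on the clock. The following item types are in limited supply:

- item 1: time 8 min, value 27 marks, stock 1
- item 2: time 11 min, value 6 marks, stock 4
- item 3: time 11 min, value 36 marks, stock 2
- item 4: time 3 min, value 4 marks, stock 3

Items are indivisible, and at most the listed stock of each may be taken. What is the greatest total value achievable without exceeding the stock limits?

107 marks

Best selections within time 37 and stock limits:
- 1×item 1 + 2×item 3 + 2×item 4: time 36, value 107
- 1×item 1 + 2×item 3 + 1×item 4: time 33, value 103
Best: 107 marks.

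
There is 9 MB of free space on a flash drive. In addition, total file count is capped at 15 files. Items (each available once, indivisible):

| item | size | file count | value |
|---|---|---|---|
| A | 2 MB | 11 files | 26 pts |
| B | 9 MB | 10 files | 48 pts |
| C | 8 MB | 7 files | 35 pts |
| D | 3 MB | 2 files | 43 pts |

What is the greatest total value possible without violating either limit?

69 pts

Feasible sets respecting both limits:
- A+D: size 5, file count 13, value 69
- B: size 9, file count 10, value 48
- D: size 3, file count 2, value 43
Best: 69 pts.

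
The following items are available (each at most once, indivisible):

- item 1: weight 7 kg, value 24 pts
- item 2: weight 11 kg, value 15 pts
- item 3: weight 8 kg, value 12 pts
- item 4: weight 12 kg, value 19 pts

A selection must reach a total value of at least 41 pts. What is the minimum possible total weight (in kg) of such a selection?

Subsets with value ≥ 41, sorted by total weight:
- item 1+item 4: weight 19, value 43
- item 1+item 2+item 3: weight 26, value 51
- item 1+item 3+item 4: weight 27, value 55
- item 1+item 2+item 4: weight 30, value 58
Minimum weight: 19 kg.

19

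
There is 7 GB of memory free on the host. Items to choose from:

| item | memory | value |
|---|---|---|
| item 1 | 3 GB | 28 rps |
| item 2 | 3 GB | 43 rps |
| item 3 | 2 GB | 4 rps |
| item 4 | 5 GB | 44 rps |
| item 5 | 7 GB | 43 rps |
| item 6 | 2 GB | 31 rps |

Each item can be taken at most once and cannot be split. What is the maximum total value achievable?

Check high-value combinations within 7 GB:
- item 2+item 3+item 6: memory 3+2+2=7, value 43+4+31=78
- item 4+item 6: memory 5+2=7, value 44+31=75
- item 2+item 6: memory 3+2=5, value 43+31=74
Best: 78 rps.

78 rps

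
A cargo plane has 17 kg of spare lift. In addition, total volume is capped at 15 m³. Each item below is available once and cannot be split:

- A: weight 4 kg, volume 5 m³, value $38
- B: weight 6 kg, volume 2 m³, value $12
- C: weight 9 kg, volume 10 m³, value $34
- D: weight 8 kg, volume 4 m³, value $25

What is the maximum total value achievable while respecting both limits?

Feasible sets respecting both limits:
- A+C: weight 13, volume 15, value 72
- A+D: weight 12, volume 9, value 63
- C+D: weight 17, volume 14, value 59
Best: $72.

$72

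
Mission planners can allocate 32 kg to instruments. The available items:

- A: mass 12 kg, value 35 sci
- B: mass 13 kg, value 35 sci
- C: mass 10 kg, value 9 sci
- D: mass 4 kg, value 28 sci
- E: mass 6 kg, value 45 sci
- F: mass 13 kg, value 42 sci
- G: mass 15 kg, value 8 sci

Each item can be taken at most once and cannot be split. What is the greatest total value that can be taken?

Check high-value combinations within 32 kg:
- A+E+F: mass 12+6+13=31, value 35+45+42=122
- B+E+F: mass 13+6+13=32, value 35+45+42=122
- A+C+D+E: mass 12+10+4+6=32, value 35+9+28+45=117
- D+E+F: mass 4+6+13=23, value 28+45+42=115
Best: 122 sci.

122 sci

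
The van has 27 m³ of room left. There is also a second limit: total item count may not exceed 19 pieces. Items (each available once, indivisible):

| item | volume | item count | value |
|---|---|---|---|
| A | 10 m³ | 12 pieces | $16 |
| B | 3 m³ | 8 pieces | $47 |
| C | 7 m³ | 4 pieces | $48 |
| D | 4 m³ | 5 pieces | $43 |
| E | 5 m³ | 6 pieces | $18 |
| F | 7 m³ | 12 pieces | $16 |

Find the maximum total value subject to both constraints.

$138

Feasible sets respecting both limits:
- B+C+D: volume 14, item count 17, value 138
- B+C+E: volume 15, item count 18, value 113
- C+D+E: volume 16, item count 15, value 109
- B+D+E: volume 12, item count 19, value 108
Best: $138.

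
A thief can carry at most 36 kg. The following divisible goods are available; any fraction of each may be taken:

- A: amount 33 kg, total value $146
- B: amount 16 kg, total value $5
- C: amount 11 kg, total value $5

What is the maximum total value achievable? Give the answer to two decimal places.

147.36

Take in order of value per unit:
- A (146/33 per unit): all 33 → value 146, running total 146.00
- C (5/11 per unit): 3 of 11 → value 3×5/11 = 1.3636, running total 147.36
Total 147.36.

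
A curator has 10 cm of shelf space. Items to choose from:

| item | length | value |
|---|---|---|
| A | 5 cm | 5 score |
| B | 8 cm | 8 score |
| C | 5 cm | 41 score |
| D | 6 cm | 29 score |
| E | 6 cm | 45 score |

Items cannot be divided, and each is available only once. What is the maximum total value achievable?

46 score

Check high-value combinations within 10 cm:
- A+C: length 5+5=10, value 5+41=46
- E: length 6, value 45
- C: length 5, value 41
- D: length 6, value 29
- B: length 8, value 8
Best: 46 score.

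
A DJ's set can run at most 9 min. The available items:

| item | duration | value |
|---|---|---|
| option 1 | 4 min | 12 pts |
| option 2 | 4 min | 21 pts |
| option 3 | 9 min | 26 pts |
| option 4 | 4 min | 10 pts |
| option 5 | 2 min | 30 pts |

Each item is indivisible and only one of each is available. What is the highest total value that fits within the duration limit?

Check high-value combinations within 9 min:
- option 2+option 5: duration 4+2=6, value 21+30=51
- option 1+option 5: duration 4+2=6, value 12+30=42
- option 4+option 5: duration 4+2=6, value 10+30=40
- option 1+option 2: duration 4+4=8, value 12+21=33
Best: 51 pts.

51 pts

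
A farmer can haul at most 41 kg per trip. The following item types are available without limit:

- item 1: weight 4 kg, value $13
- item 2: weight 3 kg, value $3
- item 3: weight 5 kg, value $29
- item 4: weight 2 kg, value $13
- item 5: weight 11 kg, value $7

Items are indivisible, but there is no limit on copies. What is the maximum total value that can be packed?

Best value-per-unit is item 4 at 13/2; filling with it alone gives 20×13 = 260.
Optimal mix: 1×item 3 + 18×item 4 → weight 41, value 263.

$263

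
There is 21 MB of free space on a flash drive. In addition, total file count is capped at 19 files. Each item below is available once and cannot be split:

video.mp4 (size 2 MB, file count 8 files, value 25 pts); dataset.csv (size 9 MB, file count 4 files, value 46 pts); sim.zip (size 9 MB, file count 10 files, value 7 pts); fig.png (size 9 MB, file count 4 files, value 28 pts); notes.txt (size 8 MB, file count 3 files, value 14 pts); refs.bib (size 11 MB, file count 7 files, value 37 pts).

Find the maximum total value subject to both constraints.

Feasible sets respecting both limits:
- video.mp4+dataset.csv+fig.png: size 20, file count 16, value 99
- video.mp4+dataset.csv+notes.txt: size 19, file count 15, value 85
- dataset.csv+refs.bib: size 20, file count 11, value 83
- video.mp4+notes.txt+refs.bib: size 21, file count 18, value 76
Best: 99 pts.

99 pts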